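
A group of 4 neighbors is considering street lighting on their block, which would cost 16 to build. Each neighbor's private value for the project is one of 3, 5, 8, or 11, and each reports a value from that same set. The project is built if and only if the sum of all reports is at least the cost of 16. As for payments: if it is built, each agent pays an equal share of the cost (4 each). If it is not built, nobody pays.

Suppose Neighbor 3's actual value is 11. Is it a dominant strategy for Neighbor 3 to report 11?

Yes

Check each profile of the others' reports and compare truth against every alternative report.
Others report (3, 3, 3): truth gives 7, best alternative gives 7.
Others report (3, 3, 5): truth gives 7, best alternative gives 7.
Others report (3, 3, 8): truth gives 7, best alternative gives 7.
Others report (3, 3, 11): truth gives 7, best alternative gives 7.
Others report (3, 5, 3): truth gives 7, best alternative gives 7.
Others report (3, 5, 5): truth gives 7, best alternative gives 7.
(Remaining 58 profiles checked similarly; truth is weakly best in each.)
In every case the truthful report is at least as good as any alternative, so it is a dominant strategy.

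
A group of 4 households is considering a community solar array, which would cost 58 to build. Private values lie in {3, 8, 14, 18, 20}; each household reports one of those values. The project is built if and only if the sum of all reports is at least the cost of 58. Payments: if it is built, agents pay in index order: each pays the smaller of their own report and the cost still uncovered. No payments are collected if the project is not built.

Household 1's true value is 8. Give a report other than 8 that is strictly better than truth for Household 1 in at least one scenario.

3

Suppose Household 2 reports 18, Household 3 reports 18 and Household 4 reports 20.
Report 8: project built, pays 8, utility 8 - 8 = 0.
Report 3: project built, pays 3, utility 8 - 3 = 5.
So reporting 3 beats truth here (5 > 0).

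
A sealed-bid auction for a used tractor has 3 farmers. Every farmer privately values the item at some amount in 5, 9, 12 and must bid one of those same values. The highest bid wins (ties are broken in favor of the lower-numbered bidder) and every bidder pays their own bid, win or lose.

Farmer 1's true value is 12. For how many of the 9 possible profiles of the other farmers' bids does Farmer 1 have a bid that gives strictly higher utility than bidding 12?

4

Others bid (5, 5): truth gives 0; bid 5 gives 7 > 0. Violating.
Others bid (5, 9): truth gives 0; bid 9 gives 3 > 0. Violating.
Others bid (9, 5): truth gives 0; bid 9 gives 3 > 0. Violating.
Others bid (9, 9): truth gives 0; bid 9 gives 3 > 0. Violating.
Others bid (5, 12): truth gives 0; no alternative beats it.
Others bid (9, 12): truth gives 0; no alternative beats it.
(Checking all 9 profiles: 4 have a profitable deviation, 5 do not.)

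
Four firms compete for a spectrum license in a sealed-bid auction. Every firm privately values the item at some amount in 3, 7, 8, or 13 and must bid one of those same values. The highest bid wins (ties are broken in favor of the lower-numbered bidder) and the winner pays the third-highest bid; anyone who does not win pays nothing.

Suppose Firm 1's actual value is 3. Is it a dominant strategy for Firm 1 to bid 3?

Check each profile of the others' bids and compare truth against every alternative bid.
Others bid (3, 7, 7): truth gives 0, best alternative gives -4.
Others bid (7, 3, 7): truth gives 0, best alternative gives -4.
Others bid (7, 7, 3): truth gives 0, best alternative gives -4.
Others bid (7, 7, 7): truth gives 0, best alternative gives -4.
Others bid (3, 3, 3): truth gives 0, best alternative gives 0.
Others bid (3, 3, 7): truth gives 0, best alternative gives 0.
(Remaining 58 profiles checked similarly; truth is weakly best in each.)
In every case the truthful bid is at least as good as any alternative, so it is a dominant strategy.

Yes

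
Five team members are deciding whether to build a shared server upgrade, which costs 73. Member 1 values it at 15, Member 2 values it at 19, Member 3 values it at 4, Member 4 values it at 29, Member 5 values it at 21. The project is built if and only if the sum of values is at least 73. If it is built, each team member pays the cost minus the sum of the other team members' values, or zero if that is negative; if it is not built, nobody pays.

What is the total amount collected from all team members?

24

Total value 88 ≥ cost 73, so it is built.
Member 1: others sum to 73; max(0, 73 - 73) = 0.
Member 2: others sum to 69; max(0, 73 - 69) = 4.
Member 3: others sum to 84; max(0, 73 - 84) = 0.
Member 4: others sum to 59; max(0, 73 - 59) = 14.
Member 5: others sum to 67; max(0, 73 - 67) = 6.
Total collected = 0 + 4 + 0 + 14 + 6 = 24.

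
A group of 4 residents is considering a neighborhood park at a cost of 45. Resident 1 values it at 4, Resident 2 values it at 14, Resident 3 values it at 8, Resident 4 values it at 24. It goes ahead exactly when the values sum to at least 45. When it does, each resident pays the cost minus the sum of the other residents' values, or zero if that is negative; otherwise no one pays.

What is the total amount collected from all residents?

31

Total value 50 ≥ cost 45, so it is built.
Resident 1: others sum to 46; max(0, 45 - 46) = 0.
Resident 2: others sum to 36; max(0, 45 - 36) = 9.
Resident 3: others sum to 42; max(0, 45 - 42) = 3.
Resident 4: others sum to 26; max(0, 45 - 26) = 19.
Total collected = 0 + 9 + 3 + 19 = 31.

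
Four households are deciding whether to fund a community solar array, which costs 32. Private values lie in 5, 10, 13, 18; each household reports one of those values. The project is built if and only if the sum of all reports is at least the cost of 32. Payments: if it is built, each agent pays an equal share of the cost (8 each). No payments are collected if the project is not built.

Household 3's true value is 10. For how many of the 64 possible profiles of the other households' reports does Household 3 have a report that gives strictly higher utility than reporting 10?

Others report (5, 5, 5): truth gives 0; report 18 gives 2 > 0. Violating.
Others report (5, 5, 10): truth gives 0; report 13 gives 2 > 0. Violating.
Others report (5, 10, 5): truth gives 0; report 13 gives 2 > 0. Violating.
Others report (10, 5, 5): truth gives 0; report 13 gives 2 > 0. Violating.
Others report (5, 5, 13): truth gives 2; no alternative beats it.
Others report (5, 5, 18): truth gives 2; no alternative beats it.
(Checking all 64 profiles: 4 have a profitable deviation, 60 do not.)

4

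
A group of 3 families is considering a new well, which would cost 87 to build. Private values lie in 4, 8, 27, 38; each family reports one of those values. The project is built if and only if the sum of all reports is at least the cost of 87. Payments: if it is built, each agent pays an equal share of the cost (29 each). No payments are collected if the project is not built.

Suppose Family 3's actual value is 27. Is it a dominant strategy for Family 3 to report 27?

Consider the case where Family 1 reports 27 and Family 2 reports 38.
Truthful report 27: project built, pays 29, utility 27 - 29 = -2.
Report 4 instead: project not built, utility 0.
Since 0 > -2, reporting 4 is strictly better here, so truthful reporting is not dominant.

No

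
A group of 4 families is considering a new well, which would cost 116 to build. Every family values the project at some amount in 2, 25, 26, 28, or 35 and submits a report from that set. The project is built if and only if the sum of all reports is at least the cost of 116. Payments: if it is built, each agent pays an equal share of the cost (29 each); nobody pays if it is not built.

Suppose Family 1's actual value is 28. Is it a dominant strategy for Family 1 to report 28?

Consider the case where Family 2 reports 25, Family 3 reports 28 and Family 4 reports 35.
Truthful report 28: project built, pays 29, utility 28 - 29 = -1.
Report 2 instead: project not built, utility 0.
Since 0 > -1, reporting 2 is strictly better here, so truthful reporting is not dominant.

No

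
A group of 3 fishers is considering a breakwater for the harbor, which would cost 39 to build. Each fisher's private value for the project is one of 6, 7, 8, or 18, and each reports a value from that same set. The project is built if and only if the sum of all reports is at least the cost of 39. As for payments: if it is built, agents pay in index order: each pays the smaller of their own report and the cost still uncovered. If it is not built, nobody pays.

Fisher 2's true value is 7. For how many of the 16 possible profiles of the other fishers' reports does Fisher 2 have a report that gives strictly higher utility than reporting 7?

1

Others report (18, 18): truth gives 0; report 6 gives 1 > 0. Violating.
Others report (6, 6): truth gives 0; no alternative beats it.
Others report (6, 7): truth gives 0; no alternative beats it.
(Checking all 16 profiles: 1 has a profitable deviation, 15 do not.)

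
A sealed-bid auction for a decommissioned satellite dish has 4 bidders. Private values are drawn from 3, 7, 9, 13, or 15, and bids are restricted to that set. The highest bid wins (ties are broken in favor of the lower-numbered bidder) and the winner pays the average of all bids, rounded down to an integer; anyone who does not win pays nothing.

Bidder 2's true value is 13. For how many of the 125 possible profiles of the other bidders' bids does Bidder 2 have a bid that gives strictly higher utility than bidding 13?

Others bid (3, 3, 3): truth gives 8; bid 7 gives 9 > 8. Violating.
Others bid (3, 3, 7): truth gives 7; bid 7 gives 8 > 7. Violating.
Others bid (3, 3, 9): truth gives 6; bid 9 gives 7 > 6. Violating.
Others bid (3, 3, 15): truth gives 0; bid 15 gives 4 > 0. Violating.
Others bid (3, 3, 13): truth gives 5; no alternative beats it.
Others bid (3, 7, 13): truth gives 4; no alternative beats it.
(Checking all 125 profiles: 60 have a profitable deviation, 65 do not.)

60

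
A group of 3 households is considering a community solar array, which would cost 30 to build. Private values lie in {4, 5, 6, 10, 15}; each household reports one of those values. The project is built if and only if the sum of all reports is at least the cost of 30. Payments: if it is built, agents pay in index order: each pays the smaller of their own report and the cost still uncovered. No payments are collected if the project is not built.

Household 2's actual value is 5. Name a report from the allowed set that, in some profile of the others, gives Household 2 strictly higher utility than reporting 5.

Suppose Household 1 reports 15 and Household 3 reports 15.
Report 5: project built, pays 5, utility 5 - 5 = 0.
Report 4: project built, pays 4, utility 5 - 4 = 1.
So reporting 4 beats truth here (1 > 0).

4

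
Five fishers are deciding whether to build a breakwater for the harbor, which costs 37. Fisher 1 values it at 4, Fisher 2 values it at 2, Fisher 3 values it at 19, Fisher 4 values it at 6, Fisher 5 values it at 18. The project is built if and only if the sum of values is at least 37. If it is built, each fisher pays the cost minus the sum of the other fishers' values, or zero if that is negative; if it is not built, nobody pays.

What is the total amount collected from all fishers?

13

Total value 49 ≥ cost 37, so it is built.
Fisher 1: others sum to 45; max(0, 37 - 45) = 0.
Fisher 2: others sum to 47; max(0, 37 - 47) = 0.
Fisher 3: others sum to 30; max(0, 37 - 30) = 7.
Fisher 4: others sum to 43; max(0, 37 - 43) = 0.
Fisher 5: others sum to 31; max(0, 37 - 31) = 6.
Total collected = 0 + 0 + 7 + 0 + 6 = 13.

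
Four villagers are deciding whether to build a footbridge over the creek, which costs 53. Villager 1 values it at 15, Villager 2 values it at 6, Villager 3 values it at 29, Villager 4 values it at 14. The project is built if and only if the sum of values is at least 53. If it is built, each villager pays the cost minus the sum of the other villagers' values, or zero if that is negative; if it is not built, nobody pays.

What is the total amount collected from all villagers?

25

Total value 64 ≥ cost 53, so it is built.
Villager 1: others sum to 49; max(0, 53 - 49) = 4.
Villager 2: others sum to 58; max(0, 53 - 58) = 0.
Villager 3: others sum to 35; max(0, 53 - 35) = 18.
Villager 4: others sum to 50; max(0, 53 - 50) = 3.
Total collected = 4 + 0 + 18 + 3 = 25.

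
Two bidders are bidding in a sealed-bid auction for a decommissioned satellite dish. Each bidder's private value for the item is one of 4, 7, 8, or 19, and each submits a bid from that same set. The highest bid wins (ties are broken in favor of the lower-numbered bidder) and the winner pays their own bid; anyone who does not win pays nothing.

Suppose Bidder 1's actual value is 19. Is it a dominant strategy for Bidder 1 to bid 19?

Consider the case where Bidder 2 bids 4.
Truthful bid 19: wins, pays 19, utility 19 - 19 = 0.
Bid 4 instead: wins, pays 4, utility 19 - 4 = 15.
Since 15 > 0, bidding 4 is strictly better here, so truthful bidding is not dominant.

No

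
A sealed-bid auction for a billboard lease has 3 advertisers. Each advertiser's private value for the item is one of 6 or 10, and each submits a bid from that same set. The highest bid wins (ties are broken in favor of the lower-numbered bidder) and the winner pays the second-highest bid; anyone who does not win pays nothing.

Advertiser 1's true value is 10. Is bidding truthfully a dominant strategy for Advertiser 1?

Yes

Check each profile of the others' bids and compare truth against every alternative bid.
Others bid (6, 6): truth gives 4, best alternative gives 4.
Others bid (6, 10): truth gives 0, best alternative gives 0.
Others bid (10, 6): truth gives 0, best alternative gives 0.
Others bid (10, 10): truth gives 0, best alternative gives 0.
In every case the truthful bid is at least as good as any alternative, so it is a dominant strategy.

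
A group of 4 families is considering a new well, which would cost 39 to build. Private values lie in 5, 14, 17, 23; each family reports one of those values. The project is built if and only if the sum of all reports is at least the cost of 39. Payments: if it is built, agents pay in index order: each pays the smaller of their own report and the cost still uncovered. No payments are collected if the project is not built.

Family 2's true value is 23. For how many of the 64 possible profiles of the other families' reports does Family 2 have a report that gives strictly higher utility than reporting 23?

Others report (5, 5, 14): truth gives 0; report 17 gives 6 > 0. Violating.
Others report (5, 5, 17): truth gives 0; report 14 gives 9 > 0. Violating.
Others report (5, 5, 23): truth gives 0; report 14 gives 9 > 0. Violating.
Others report (5, 14, 5): truth gives 0; report 17 gives 6 > 0. Violating.
Others report (5, 5, 5): truth gives 0; no alternative beats it.
(Checking all 64 profiles: 63 have a profitable deviation, 1 does not.)

63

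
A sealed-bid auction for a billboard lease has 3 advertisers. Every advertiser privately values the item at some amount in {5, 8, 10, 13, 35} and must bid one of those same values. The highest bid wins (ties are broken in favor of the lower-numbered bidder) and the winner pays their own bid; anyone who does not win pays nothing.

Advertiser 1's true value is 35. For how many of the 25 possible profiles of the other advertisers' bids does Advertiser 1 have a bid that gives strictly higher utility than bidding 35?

16

Others bid (5, 5): truth gives 0; bid 5 gives 30 > 0. Violating.
Others bid (5, 8): truth gives 0; bid 8 gives 27 > 0. Violating.
Others bid (5, 10): truth gives 0; bid 10 gives 25 > 0. Violating.
Others bid (5, 13): truth gives 0; bid 13 gives 22 > 0. Violating.
Others bid (5, 35): truth gives 0; no alternative beats it.
Others bid (8, 35): truth gives 0; no alternative beats it.
(Checking all 25 profiles: 16 have a profitable deviation, 9 do not.)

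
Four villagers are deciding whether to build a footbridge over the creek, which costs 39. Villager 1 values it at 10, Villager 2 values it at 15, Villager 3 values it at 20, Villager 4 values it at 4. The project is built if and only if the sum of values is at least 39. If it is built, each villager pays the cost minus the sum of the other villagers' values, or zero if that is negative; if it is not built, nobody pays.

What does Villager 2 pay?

Total value 49 ≥ cost 39, so the project is built.
The other villagers' values sum to 34.
Cost minus that sum is 39 - 34 = 5.

5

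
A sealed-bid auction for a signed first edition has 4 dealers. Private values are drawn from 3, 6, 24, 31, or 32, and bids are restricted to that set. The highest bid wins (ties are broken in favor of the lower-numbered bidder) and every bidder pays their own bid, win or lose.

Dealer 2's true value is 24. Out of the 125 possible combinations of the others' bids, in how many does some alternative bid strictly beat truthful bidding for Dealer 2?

111

Others bid (3, 3, 3): truth gives 0; bid 6 gives 18 > 0. Violating.
Others bid (3, 3, 6): truth gives 0; bid 6 gives 18 > 0. Violating.
Others bid (3, 3, 31): truth gives -24; bid 3 gives -3 > -24. Violating.
Others bid (3, 3, 32): truth gives -24; bid 3 gives -3 > -24. Violating.
Others bid (3, 3, 24): truth gives 0; no alternative beats it.
Others bid (3, 6, 24): truth gives 0; no alternative beats it.
(Checking all 125 profiles: 111 have a profitable deviation, 14 do not.)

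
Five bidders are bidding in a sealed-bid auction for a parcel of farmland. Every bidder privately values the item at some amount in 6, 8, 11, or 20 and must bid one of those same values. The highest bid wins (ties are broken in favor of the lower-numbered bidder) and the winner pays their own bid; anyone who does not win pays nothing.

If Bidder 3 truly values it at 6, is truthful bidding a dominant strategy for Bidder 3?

Yes

Check each profile of the others' bids and compare truth against every alternative bid.
Others bid (6, 6, 6, 6): truth gives 0, best alternative gives -2.
Others bid (6, 6, 6, 8): truth gives 0, best alternative gives -2.
Others bid (6, 6, 8, 6): truth gives 0, best alternative gives -2.
Others bid (6, 6, 8, 8): truth gives 0, best alternative gives -2.
Others bid (6, 6, 6, 11): truth gives 0, best alternative gives 0.
Others bid (6, 6, 6, 20): truth gives 0, best alternative gives 0.
(Remaining 250 profiles checked similarly; truth is weakly best in each.)
In every case the truthful bid is at least as good as any alternative, so it is a dominant strategy.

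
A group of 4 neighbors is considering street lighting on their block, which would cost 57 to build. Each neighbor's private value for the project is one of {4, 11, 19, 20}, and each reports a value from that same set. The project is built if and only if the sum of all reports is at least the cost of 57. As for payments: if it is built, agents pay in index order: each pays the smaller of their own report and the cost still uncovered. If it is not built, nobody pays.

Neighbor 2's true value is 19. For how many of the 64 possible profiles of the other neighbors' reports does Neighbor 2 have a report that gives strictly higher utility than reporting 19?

20

Others report (11, 19, 19): truth gives 0; report 11 gives 8 > 0. Violating.
Others report (11, 19, 20): truth gives 0; report 11 gives 8 > 0. Violating.
Others report (11, 20, 19): truth gives 0; report 11 gives 8 > 0. Violating.
Others report (11, 20, 20): truth gives 0; report 11 gives 8 > 0. Violating.
Others report (4, 4, 4): truth gives 0; no alternative beats it.
Others report (4, 4, 11): truth gives 0; no alternative beats it.
(Checking all 64 profiles: 20 have a profitable deviation, 44 do not.)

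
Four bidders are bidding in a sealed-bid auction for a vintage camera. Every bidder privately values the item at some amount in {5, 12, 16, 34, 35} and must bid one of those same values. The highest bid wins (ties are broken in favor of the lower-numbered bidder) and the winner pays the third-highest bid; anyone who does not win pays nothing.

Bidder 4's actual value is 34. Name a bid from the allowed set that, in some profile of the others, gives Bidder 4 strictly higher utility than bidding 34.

Suppose Bidder 1 bids 5, Bidder 2 bids 5 and Bidder 3 bids 34.
Bid 34: loses, pays 0, utility 0.
Bid 35: wins, pays 5, utility 34 - 5 = 29.
So bidding 35 beats truth here (29 > 0).

35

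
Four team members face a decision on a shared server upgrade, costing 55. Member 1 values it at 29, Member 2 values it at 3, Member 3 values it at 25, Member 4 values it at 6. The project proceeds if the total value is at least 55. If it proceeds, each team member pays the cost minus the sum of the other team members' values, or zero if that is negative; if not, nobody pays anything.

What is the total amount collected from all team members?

Total value 63 ≥ cost 55, so it is built.
Member 1: others sum to 34; max(0, 55 - 34) = 21.
Member 2: others sum to 60; max(0, 55 - 60) = 0.
Member 3: others sum to 38; max(0, 55 - 38) = 17.
Member 4: others sum to 57; max(0, 55 - 57) = 0.
Total collected = 21 + 0 + 17 + 0 = 38.

38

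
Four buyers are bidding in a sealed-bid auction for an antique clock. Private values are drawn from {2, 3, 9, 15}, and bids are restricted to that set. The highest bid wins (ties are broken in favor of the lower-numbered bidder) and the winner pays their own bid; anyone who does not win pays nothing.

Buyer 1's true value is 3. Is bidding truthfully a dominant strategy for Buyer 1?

No

Consider the case where Buyer 2 bids 2, Buyer 3 bids 2 and Buyer 4 bids 2.
Truthful bid 3: wins, pays 3, utility 3 - 3 = 0.
Bid 2 instead: wins, pays 2, utility 3 - 2 = 1.
Since 1 > 0, bidding 2 is strictly better here, so truthful bidding is not dominant.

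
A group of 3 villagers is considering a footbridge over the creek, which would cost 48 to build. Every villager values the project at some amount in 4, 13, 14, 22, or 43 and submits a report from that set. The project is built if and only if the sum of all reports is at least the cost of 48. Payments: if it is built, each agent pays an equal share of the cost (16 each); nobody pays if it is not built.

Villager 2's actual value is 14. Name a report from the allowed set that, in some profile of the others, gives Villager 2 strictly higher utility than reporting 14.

4

Suppose Villager 1 reports 13 and Villager 3 reports 22.
Report 14: project built, pays 16, utility 14 - 16 = -2.
Report 4: project not built, utility 0.
So reporting 4 beats truth here (0 > -2).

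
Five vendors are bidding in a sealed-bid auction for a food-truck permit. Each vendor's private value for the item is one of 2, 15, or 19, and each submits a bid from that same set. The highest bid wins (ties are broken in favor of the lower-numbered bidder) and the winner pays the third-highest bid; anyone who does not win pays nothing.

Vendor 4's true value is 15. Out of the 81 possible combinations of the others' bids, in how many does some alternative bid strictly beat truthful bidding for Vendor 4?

4

Others bid (2, 2, 2, 19): truth gives 0; bid 19 gives 13 > 0. Violating.
Others bid (2, 2, 15, 2): truth gives 0; bid 19 gives 13 > 0. Violating.
Others bid (2, 15, 2, 2): truth gives 0; bid 19 gives 13 > 0. Violating.
Others bid (15, 2, 2, 2): truth gives 0; bid 19 gives 13 > 0. Violating.
Others bid (2, 2, 2, 2): truth gives 13; no alternative beats it.
Others bid (2, 2, 2, 15): truth gives 13; no alternative beats it.
(Checking all 81 profiles: 4 have a profitable deviation, 77 do not.)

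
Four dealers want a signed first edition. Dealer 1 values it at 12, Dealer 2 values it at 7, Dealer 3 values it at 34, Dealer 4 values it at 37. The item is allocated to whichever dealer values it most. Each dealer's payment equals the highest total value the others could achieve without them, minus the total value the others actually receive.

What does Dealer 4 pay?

Dealer 4 has the highest value and receives the item.
Without Dealer 4, the item would go to the next-highest value, 34, so the others could achieve 34.
With Dealer 4 present and winning, the others receive nothing, so their total is 0.
Payment = 34 - 0 = 34.

34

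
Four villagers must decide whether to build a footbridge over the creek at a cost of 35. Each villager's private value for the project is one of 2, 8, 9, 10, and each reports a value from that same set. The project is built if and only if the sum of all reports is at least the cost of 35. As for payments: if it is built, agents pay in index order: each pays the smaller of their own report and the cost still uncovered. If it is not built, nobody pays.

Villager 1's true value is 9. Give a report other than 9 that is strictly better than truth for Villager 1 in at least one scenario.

8

Suppose Villager 2 reports 8, Villager 3 reports 9 and Villager 4 reports 10.
Report 9: project built, pays 9, utility 9 - 9 = 0.
Report 8: project built, pays 8, utility 9 - 8 = 1.
So reporting 8 beats truth here (1 > 0).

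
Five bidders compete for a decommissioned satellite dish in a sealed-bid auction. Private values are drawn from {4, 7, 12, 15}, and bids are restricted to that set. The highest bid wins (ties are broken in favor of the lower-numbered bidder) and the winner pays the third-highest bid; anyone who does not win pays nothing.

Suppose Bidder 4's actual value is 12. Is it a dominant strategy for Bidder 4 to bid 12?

Consider the case where Bidder 1 bids 4, Bidder 2 bids 4, Bidder 3 bids 4 and Bidder 5 bids 15.
Truthful bid 12: loses, pays 0, utility 0.
Bid 15 instead: wins, pays 4, utility 12 - 4 = 8.
Since 8 > 0, bidding 15 is strictly better here, so truthful bidding is not dominant.

No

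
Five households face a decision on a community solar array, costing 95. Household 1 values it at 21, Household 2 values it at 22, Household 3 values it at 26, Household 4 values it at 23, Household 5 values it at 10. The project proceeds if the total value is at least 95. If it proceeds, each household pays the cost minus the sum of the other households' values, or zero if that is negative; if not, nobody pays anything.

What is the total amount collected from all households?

67

Total value 102 ≥ cost 95, so it is built.
Household 1: others sum to 81; max(0, 95 - 81) = 14.
Household 2: others sum to 80; max(0, 95 - 80) = 15.
Household 3: others sum to 76; max(0, 95 - 76) = 19.
Household 4: others sum to 79; max(0, 95 - 79) = 16.
Household 5: others sum to 92; max(0, 95 - 92) = 3.
Total collected = 14 + 15 + 19 + 16 + 3 = 67.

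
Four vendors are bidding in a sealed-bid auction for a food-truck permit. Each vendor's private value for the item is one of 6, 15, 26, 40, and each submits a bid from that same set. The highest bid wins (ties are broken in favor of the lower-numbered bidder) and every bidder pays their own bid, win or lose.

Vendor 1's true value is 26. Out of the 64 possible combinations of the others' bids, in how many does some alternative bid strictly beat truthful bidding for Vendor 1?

45

Others bid (6, 6, 6): truth gives 0; bid 6 gives 20 > 0. Violating.
Others bid (6, 6, 15): truth gives 0; bid 15 gives 11 > 0. Violating.
Others bid (6, 6, 40): truth gives -26; bid 6 gives -6 > -26. Violating.
Others bid (6, 15, 6): truth gives 0; bid 15 gives 11 > 0. Violating.
Others bid (6, 6, 26): truth gives 0; no alternative beats it.
Others bid (6, 15, 26): truth gives 0; no alternative beats it.
(Checking all 64 profiles: 45 have a profitable deviation, 19 do not.)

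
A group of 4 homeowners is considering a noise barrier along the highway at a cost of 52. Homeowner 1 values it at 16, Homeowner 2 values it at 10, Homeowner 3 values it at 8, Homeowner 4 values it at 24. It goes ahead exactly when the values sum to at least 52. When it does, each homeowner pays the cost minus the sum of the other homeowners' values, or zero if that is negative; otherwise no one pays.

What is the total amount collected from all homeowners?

34

Total value 58 ≥ cost 52, so it is built.
Homeowner 1: others sum to 42; max(0, 52 - 42) = 10.
Homeowner 2: others sum to 48; max(0, 52 - 48) = 4.
Homeowner 3: others sum to 50; max(0, 52 - 50) = 2.
Homeowner 4: others sum to 34; max(0, 52 - 34) = 18.
Total collected = 10 + 4 + 2 + 18 = 34.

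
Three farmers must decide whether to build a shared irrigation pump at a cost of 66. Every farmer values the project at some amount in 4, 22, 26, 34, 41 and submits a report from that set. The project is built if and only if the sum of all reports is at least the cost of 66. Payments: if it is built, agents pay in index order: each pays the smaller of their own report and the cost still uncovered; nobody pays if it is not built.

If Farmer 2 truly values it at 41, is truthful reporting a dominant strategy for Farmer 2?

Consider the case where Farmer 1 reports 4 and Farmer 3 reports 34.
Truthful report 41: project built, pays 41, utility 41 - 41 = 0.
Report 34 instead: project built, pays 34, utility 41 - 34 = 7.
Since 7 > 0, reporting 34 is strictly better here, so truthful reporting is not dominant.

No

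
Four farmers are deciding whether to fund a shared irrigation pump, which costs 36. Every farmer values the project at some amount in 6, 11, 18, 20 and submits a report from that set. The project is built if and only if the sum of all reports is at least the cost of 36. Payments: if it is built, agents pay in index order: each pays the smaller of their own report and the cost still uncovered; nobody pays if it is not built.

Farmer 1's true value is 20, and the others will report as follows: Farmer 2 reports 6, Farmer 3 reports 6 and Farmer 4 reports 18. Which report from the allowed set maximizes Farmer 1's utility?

Report 6: project built, pays 6, utility 20 - 6 = 14.
Report 11: project built, pays 11, utility 20 - 11 = 9.
Report 18: project built, pays 18, utility 20 - 18 = 2.
Report 20: project built, pays 20, utility 20 - 20 = 0.
The best choice is 6 with utility 14.

6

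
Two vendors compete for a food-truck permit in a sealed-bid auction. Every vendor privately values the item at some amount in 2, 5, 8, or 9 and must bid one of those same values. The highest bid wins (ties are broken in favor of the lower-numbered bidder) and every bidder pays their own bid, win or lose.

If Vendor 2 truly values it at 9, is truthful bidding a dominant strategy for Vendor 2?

Consider the case where Vendor 1 bids 2.
Truthful bid 9: wins, pays 9, utility 9 - 9 = 0.
Bid 5 instead: wins, pays 5, utility 9 - 5 = 4.
Since 4 > 0, bidding 5 is strictly better here, so truthful bidding is not dominant.

No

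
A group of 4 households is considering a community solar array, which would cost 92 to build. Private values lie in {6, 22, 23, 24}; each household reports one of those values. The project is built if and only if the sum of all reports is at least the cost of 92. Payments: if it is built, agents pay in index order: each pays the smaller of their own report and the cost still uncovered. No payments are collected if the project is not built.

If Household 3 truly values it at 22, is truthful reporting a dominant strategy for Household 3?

Check each profile of the others' reports and compare truth against every alternative report.
Others report (6, 6, 6): truth gives 0, best alternative gives 0.
Others report (6, 6, 22): truth gives 0, best alternative gives 0.
Others report (6, 6, 23): truth gives 0, best alternative gives 0.
Others report (6, 6, 24): truth gives 0, best alternative gives 0.
Others report (6, 22, 6): truth gives 0, best alternative gives 0.
Others report (6, 22, 22): truth gives 0, best alternative gives 0.
(Remaining 58 profiles checked similarly; truth is weakly best in each.)
In every case the truthful report is at least as good as any alternative, so it is a dominant strategy.

Yes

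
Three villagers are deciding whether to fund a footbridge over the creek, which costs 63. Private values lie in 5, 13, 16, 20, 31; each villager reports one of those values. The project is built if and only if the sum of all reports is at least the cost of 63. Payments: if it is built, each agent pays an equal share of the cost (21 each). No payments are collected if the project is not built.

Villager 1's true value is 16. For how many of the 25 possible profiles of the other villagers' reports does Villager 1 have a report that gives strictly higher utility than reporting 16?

Others report (16, 31): truth gives -5; report 5 gives 0 > -5. Violating.
Others report (20, 31): truth gives -5; report 5 gives 0 > -5. Violating.
Others report (31, 16): truth gives -5; report 5 gives 0 > -5. Violating.
Others report (31, 20): truth gives -5; report 5 gives 0 > -5. Violating.
Others report (5, 5): truth gives 0; no alternative beats it.
Others report (5, 13): truth gives 0; no alternative beats it.
(Checking all 25 profiles: 4 have a profitable deviation, 21 do not.)

4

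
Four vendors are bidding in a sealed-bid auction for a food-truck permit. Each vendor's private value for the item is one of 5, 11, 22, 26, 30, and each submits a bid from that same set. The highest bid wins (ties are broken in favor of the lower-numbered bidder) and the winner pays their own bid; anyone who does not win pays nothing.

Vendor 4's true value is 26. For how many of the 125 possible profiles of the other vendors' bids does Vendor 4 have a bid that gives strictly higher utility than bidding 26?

8

Others bid (5, 5, 5): truth gives 0; bid 11 gives 15 > 0. Violating.
Others bid (5, 5, 11): truth gives 0; bid 22 gives 4 > 0. Violating.
Others bid (5, 11, 5): truth gives 0; bid 22 gives 4 > 0. Violating.
Others bid (5, 11, 11): truth gives 0; bid 22 gives 4 > 0. Violating.
Others bid (5, 5, 22): truth gives 0; no alternative beats it.
Others bid (5, 5, 26): truth gives 0; no alternative beats it.
(Checking all 125 profiles: 8 have a profitable deviation, 117 do not.)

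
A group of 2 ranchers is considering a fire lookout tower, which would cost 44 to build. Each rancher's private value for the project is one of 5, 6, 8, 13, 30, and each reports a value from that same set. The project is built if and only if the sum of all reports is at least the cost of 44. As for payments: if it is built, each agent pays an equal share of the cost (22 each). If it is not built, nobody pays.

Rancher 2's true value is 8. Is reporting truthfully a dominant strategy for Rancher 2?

Check each profile of the others' reports and compare truth against every alternative report.
Others report (5): truth gives 0, best alternative gives 0.
Others report (6): truth gives 0, best alternative gives 0.
Others report (8): truth gives 0, best alternative gives 0.
Others report (13): truth gives 0, best alternative gives 0.
Others report (30): truth gives 0, best alternative gives 0.
In every case the truthful report is at least as good as any alternative, so it is a dominant strategy.

Yes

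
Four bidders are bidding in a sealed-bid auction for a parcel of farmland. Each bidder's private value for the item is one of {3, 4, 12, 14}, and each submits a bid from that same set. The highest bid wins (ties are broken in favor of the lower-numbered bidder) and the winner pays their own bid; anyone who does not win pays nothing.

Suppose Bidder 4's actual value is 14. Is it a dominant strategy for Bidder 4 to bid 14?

Consider the case where Bidder 1 bids 3, Bidder 2 bids 3 and Bidder 3 bids 3.
Truthful bid 14: wins, pays 14, utility 14 - 14 = 0.
Bid 4 instead: wins, pays 4, utility 14 - 4 = 10.
Since 10 > 0, bidding 4 is strictly better here, so truthful bidding is not dominant.

No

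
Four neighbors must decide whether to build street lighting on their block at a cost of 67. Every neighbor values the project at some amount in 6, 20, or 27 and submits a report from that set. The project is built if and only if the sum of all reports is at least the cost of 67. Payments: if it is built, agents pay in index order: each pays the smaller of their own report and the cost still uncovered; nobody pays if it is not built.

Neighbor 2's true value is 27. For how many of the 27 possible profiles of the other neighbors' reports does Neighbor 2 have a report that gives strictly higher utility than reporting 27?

Others report (6, 20, 27): truth gives 0; report 20 gives 7 > 0. Violating.
Others report (6, 27, 20): truth gives 0; report 20 gives 7 > 0. Violating.
Others report (6, 27, 27): truth gives 0; report 20 gives 7 > 0. Violating.
Others report (20, 6, 27): truth gives 0; report 20 gives 7 > 0. Violating.
Others report (6, 6, 6): truth gives 0; no alternative beats it.
Others report (6, 6, 20): truth gives 0; no alternative beats it.
(Checking all 27 profiles: 17 have a profitable deviation, 10 do not.)

17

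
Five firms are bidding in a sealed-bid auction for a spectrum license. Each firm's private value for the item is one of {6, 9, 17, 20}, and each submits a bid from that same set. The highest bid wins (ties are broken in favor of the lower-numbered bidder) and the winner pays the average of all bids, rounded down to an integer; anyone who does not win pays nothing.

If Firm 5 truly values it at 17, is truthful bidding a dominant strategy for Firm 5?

No

Consider the case where Firm 1 bids 6, Firm 2 bids 6, Firm 3 bids 6 and Firm 4 bids 6.
Truthful bid 17: wins, pays 8, utility 17 - 8 = 9.
Bid 9 instead: wins, pays 6, utility 17 - 6 = 11.
Since 11 > 9, bidding 9 is strictly better here, so truthful bidding is not dominant.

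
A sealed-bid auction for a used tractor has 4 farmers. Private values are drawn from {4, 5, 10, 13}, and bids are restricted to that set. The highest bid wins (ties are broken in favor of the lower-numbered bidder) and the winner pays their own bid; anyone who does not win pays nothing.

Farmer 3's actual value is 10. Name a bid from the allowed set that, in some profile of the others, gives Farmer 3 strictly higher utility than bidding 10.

5

Suppose Farmer 1 bids 4, Farmer 2 bids 4 and Farmer 4 bids 4.
Bid 10: wins, pays 10, utility 10 - 10 = 0.
Bid 5: wins, pays 5, utility 10 - 5 = 5.
So bidding 5 beats truth here (5 > 0).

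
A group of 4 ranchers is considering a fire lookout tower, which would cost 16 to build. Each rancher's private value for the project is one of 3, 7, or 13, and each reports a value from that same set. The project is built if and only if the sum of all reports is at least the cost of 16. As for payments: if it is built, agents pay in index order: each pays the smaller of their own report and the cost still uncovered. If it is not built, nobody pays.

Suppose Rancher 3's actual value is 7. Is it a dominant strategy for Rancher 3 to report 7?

No

Consider the case where Rancher 1 reports 3, Rancher 2 reports 3 and Rancher 4 reports 7.
Truthful report 7: project built, pays 7, utility 7 - 7 = 0.
Report 3 instead: project built, pays 3, utility 7 - 3 = 4.
Since 4 > 0, reporting 3 is strictly better here, so truthful reporting is not dominant.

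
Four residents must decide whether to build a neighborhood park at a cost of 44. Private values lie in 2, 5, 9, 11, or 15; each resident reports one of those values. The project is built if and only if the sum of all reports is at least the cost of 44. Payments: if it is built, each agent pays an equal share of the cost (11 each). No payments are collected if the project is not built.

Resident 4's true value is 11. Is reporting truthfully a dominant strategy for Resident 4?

Check each profile of the others' reports and compare truth against every alternative report.
Others report (2, 2, 2): truth gives 0, best alternative gives 0.
Others report (2, 2, 5): truth gives 0, best alternative gives 0.
Others report (2, 2, 9): truth gives 0, best alternative gives 0.
Others report (2, 2, 11): truth gives 0, best alternative gives 0.
Others report (2, 2, 15): truth gives 0, best alternative gives 0.
Others report (2, 5, 2): truth gives 0, best alternative gives 0.
(Remaining 119 profiles checked similarly; truth is weakly best in each.)
In every case the truthful report is at least as good as any alternative, so it is a dominant strategy.

Yes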